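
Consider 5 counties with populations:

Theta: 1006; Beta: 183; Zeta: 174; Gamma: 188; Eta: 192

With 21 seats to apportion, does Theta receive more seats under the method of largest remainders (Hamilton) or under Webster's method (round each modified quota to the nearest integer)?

Webster

Hamilton: Theta 12, Beta 2, Zeta 2, Gamma 2, Eta 3.
Webster: Theta 13, Beta 2, Zeta 2, Gamma 2, Eta 2.
Theta gets 12 under Hamilton and 13 under Webster.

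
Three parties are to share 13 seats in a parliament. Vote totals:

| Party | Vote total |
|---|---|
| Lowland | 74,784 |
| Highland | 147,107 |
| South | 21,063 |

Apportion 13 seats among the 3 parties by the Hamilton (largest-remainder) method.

Lowland 4; Highland 8; South 1

The standard divisor is 242954/13 ≈ 18688.769.
Standard quotas: Lowland 4.0015, Highland 7.8714, South 1.1270.
Lower quotas: Lowland 4, Highland 7, South 1 (sum 12, leaving 1 seat).
Remainders in descending order: Highland 0.8714, South 0.1270, Lowland 0.0015.
The surplus seat goes to Highland.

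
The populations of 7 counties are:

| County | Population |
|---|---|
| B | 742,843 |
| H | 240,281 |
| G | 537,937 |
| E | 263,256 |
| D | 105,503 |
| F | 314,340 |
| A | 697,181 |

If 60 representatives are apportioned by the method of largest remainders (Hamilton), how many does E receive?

6

Total 2901341; standard divisor 2901341/60 ≈ 48355.683.
Standard quotas: B 15.3621, H 4.9690, G 11.1246, E 5.4442, D 2.1818, F 6.5006, A 14.4178.
Lower quotas: B 15, H 4, G 11, E 5, D 2, F 6, A 14 (sum 57, leaving 3 seats).
Remainders in descending order: H 0.9690, F 0.5006, E 0.4442, A 0.4178, B 0.3621, D 0.1818, G 0.1246.
The surplus seats go to H, F, E.
E receives 6.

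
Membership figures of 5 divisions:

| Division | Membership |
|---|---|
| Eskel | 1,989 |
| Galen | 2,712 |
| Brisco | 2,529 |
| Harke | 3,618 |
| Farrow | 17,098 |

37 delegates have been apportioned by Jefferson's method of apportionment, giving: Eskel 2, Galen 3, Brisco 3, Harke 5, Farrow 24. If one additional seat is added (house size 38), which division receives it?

Priority for the next seat is population ÷ (current seats + 1).
Priorities: Eskel 663.000, Galen 678.000, Brisco 632.250, Harke 603.000, Farrow 683.920.
Highest priority: Farrow.

Farrow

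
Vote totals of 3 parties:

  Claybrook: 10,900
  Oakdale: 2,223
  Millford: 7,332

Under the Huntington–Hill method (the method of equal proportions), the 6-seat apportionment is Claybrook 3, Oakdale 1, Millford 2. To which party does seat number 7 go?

Priority for the next seat is population ÷ (√(s·(s+1))).
Priorities: Claybrook 3146.559, Oakdale 1571.898, Millford 2993.276.
Highest priority: Claybrook.

Claybrook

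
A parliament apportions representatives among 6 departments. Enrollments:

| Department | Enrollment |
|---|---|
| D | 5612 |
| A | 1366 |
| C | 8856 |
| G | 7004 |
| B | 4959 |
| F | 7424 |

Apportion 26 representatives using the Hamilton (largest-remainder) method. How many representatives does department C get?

The standard divisor is 35221/26 ≈ 1354.654.
Standard quotas: D 4.1428, A 1.0084, C 6.5375, G 5.1703, B 3.6607, F 5.4804.
Lower quotas: D 4, A 1, C 6, G 5, B 3, F 5 (sum 24, leaving 2 seats).
Remainders in descending order: B 0.6607, C 0.5375, F 0.4804, G 0.1703, D 0.1428, A 0.0084.
The surplus seats go to B, C.
C receives 7.

7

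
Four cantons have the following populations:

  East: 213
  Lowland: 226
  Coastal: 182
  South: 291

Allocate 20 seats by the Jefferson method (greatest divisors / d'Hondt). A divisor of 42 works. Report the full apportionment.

East 5, Lowland 5, Coastal 4, South 6

With modified divisor 42: modified quotas East 5.071, Lowland 5.381, Coastal 4.333, South 6.929.
Rounding down: East 5, Lowland 5, Coastal 4, South 6 (total 20).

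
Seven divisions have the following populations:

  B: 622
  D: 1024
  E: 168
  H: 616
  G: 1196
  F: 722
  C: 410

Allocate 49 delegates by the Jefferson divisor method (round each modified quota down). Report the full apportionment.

Standard divisor 4758/49 ≈ 97.102; standard quotas: B 6.406, D 10.546, E 1.730, H 6.344, G 12.317, F 7.435, C 4.222.
Rounding down gives 6, 10, 1, 6, 12, 7, 4 = 46 seats, so the divisor must be adjusted.
With modified divisor 90: modified quotas B 6.911, D 11.378, E 1.867, H 6.844, G 13.289, F 8.022, C 4.556.
Rounding down: B 6, D 11, E 1, H 6, G 13, F 8, C 4 (total 49).

B: 6, D: 11, E: 1, H: 6, G: 13, F: 8, C: 4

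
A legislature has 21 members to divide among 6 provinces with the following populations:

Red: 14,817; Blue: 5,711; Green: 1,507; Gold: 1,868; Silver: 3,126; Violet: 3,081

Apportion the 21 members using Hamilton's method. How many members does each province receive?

Total 30110; standard divisor 30110/21 ≈ 1433.81.
Standard quotas: Red 10.3340, Blue 3.9831, Green 1.0510, Gold 1.3028, Silver 2.1802, Violet 2.1488.
Lower quotas: Red 10, Blue 3, Green 1, Gold 1, Silver 2, Violet 2 (sum 19, leaving 2 seats).
Remainders in descending order: Blue 0.9831, Red 0.3340, Gold 0.3028, Silver 0.1802, Violet 0.1488, Green 0.0510.
The surplus seats go to Blue, Red.

Red=11; Blue=4; Green=1; Gold=1; Silver=2; Violet=2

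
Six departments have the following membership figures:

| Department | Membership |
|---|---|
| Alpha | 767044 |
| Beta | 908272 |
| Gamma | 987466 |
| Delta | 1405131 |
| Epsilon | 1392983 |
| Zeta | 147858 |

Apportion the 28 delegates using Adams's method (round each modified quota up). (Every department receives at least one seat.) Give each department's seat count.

Alpha=4; Beta=4; Gamma=5; Delta=7; Epsilon=7; Zeta=1

Standard divisor 5608754/28 ≈ 200312.643; standard quotas: Alpha 3.829, Beta 4.534, Gamma 4.930, Delta 7.015, Epsilon 6.954, Zeta 0.738.
Rounding up gives 4, 5, 5, 8, 7, 1 = 30 seats, so the divisor must be adjusted.
With modified divisor 229600: modified quotas Alpha 3.341, Beta 3.956, Gamma 4.301, Delta 6.120, Epsilon 6.067, Zeta 0.644.
Rounding up: Alpha 4, Beta 4, Gamma 5, Delta 7, Epsilon 7, Zeta 1 (total 28).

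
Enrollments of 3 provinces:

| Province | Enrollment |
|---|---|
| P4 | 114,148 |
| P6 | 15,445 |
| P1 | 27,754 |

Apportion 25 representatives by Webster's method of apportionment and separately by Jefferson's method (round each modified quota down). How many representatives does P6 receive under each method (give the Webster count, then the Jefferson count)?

Webster: P4 18, P6 3, P1 4.
Jefferson: P4 19, P6 2, P1 4.
P6 gets 3 under Webster and 2 under Jefferson.

3 and 2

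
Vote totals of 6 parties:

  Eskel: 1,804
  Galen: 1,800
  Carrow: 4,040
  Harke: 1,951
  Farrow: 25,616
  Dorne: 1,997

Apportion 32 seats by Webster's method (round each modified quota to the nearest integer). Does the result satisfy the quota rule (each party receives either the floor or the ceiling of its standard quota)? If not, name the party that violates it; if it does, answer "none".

Farrow

Standard quotas: Eskel 1.551, Galen 1.548, Carrow 3.475, Harke 1.678, Farrow 22.031, Dorne 1.717.
Webster allocation: Eskel 2, Galen 2, Carrow 3, Harke 2, Farrow 21, Dorne 2.
Farrow has quota 22.031 (lower 22, upper 23) but receives 21 — outside the quota interval.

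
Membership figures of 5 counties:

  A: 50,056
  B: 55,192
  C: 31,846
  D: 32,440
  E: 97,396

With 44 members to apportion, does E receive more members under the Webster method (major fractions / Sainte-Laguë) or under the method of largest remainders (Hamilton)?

Webster

Webster: A 8, B 9, C 5, D 5, E 17.
Hamilton: A 8, B 9, C 5, D 6, E 16.
E gets 17 under Webster and 16 under Hamilton.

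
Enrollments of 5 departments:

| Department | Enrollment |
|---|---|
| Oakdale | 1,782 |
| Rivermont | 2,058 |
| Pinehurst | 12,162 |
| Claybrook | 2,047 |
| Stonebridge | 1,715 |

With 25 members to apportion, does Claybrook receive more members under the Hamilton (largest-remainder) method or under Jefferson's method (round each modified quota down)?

Hamilton: Oakdale 2, Rivermont 3, Pinehurst 15, Claybrook 3, Stonebridge 2.
Jefferson: Oakdale 2, Rivermont 2, Pinehurst 17, Claybrook 2, Stonebridge 2.
Claybrook gets 3 under Hamilton and 2 under Jefferson.

Hamilton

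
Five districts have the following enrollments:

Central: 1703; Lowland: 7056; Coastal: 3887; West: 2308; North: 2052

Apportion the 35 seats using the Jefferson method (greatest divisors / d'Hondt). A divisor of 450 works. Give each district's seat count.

With modified divisor 450: modified quotas Central 3.784, Lowland 15.680, Coastal 8.638, West 5.129, North 4.560.
Rounding down: Central 3, Lowland 15, Coastal 8, West 5, North 4 (total 35).

Central 3; Lowland 15; Coastal 8; West 5; North 4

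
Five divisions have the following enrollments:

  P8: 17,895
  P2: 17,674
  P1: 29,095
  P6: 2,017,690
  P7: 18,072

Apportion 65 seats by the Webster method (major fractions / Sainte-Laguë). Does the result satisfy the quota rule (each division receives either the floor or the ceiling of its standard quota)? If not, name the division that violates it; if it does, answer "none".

P6

Standard quotas: P8 0.554, P2 0.547, P1 0.900, P6 62.440, P7 0.559.
Webster allocation: P8 1, P2 1, P1 1, P6 61, P7 1.
P6 has quota 62.440 (lower 62, upper 63) but receives 61 — outside the quota interval.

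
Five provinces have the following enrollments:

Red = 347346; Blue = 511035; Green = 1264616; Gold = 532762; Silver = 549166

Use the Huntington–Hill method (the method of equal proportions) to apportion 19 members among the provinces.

With divisor 163761: modified quotas Red 2.121, Blue 3.121, Green 7.722, Gold 3.253, Silver 3.353.
Geometric-mean thresholds: Red √(2·3)=2.449, Blue √(3·4)=3.464, Green √(7·8)=7.483, Gold √(3·4)=3.464, Silver √(3·4)=3.464.
Each quota rounded against its threshold gives Red 2, Blue 3, Green 8, Gold 3, Silver 3 (total 19).

Red 2; Blue 3; Green 8; Gold 3; Silver 3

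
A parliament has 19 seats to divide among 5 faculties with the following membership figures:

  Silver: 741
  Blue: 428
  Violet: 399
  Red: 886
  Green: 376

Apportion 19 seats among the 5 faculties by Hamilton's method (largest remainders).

Total 2830; standard divisor 2830/19 ≈ 148.947.
Standard quotas: Silver 4.975, Blue 2.873, Violet 2.679, Red 5.948, Green 2.524.
Lower quotas: Silver 4, Blue 2, Violet 2, Red 5, Green 2 (sum 15, leaving 4 seats).
Remainders in descending order: Silver 0.975, Red 0.948, Blue 0.873, Violet 0.679, Green 0.524.
The surplus seats go to Silver, Red, Blue, Violet.

Silver=5; Blue=3; Violet=3; Red=6; Green=2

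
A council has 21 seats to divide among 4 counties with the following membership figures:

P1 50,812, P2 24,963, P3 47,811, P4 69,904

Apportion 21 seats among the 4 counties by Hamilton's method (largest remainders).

Standard divisor: 193490 ÷ 21 ≈ 9213.81.
Standard quotas: P1 5.5148, P2 2.7093, P3 5.1891, P4 7.5869.
Lower quotas: P1 5, P2 2, P3 5, P4 7 (sum 19, leaving 2 seats).
Remainders in descending order: P2 0.7093, P4 0.5869, P1 0.5148, P3 0.1891.
The surplus seats go to P2, P4.

P1 5; P2 3; P3 5; P4 8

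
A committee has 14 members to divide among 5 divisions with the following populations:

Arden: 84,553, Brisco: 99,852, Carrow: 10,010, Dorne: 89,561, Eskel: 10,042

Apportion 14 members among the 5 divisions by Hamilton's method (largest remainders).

Arden: 4, Brisco: 5, Carrow: 0, Dorne: 4, Eskel: 1

Total 294018; standard divisor 294018/14 ≈ 21001.286.
Standard quotas: Arden 4.0261, Brisco 4.7546, Carrow 0.4766, Dorne 4.2645, Eskel 0.4782.
Lower quotas: Arden 4, Brisco 4, Carrow 0, Dorne 4, Eskel 0 (sum 12, leaving 2 seats).
Remainders in descending order: Brisco 0.7546, Eskel 0.4782, Carrow 0.4766, Dorne 0.2645, Arden 0.0261.
The surplus seats go to Brisco, Eskel.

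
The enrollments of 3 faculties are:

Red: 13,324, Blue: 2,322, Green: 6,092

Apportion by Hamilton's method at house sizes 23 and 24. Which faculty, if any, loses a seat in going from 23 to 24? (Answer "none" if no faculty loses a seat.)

Blue

At 23 seats: Red 14, Blue 3, Green 6.
At 24 seats: Red 15, Blue 2, Green 7.
Blue drops from 3 to 2.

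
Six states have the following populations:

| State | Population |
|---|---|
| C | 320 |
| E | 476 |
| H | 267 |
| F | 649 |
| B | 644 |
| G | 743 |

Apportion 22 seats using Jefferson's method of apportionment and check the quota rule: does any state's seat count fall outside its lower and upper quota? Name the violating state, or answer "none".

none

Standard quotas: C 2.272, E 3.379, H 1.895, F 4.607, B 4.572, G 5.275.
Jefferson allocation: C 2, E 3, H 2, F 5, B 5, G 5.
Every allocation lies between the lower and upper quota.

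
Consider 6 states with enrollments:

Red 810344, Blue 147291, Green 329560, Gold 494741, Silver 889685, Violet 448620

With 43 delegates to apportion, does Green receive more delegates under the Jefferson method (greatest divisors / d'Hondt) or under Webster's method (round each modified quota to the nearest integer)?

Jefferson: Red 11, Blue 2, Green 4, Gold 7, Silver 13, Violet 6.
Webster: Red 11, Blue 2, Green 5, Gold 7, Silver 12, Violet 6.
Green gets 4 under Jefferson and 5 under Webster.

Webster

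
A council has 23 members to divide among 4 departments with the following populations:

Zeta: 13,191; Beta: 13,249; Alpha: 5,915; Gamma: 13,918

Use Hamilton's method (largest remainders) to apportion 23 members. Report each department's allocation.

Zeta 6, Beta 7, Alpha 3, Gamma 7

The standard divisor is 46273/23 ≈ 2011.87.
Standard quotas: Zeta 6.5566, Beta 6.5854, Alpha 2.9401, Gamma 6.9179.
Lower quotas: Zeta 6, Beta 6, Alpha 2, Gamma 6 (sum 20, leaving 3 seats).
Remainders in descending order: Alpha 0.9401, Gamma 0.9179, Beta 0.5854, Zeta 0.5566.
The surplus seats go to Alpha, Gamma, Beta.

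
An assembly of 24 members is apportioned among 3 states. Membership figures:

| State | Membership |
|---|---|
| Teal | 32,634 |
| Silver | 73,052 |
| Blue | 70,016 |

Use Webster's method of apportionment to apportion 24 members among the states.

Teal=4, Silver=10, Blue=10

Standard divisor 175702/24 ≈ 7320.917; standard quotas: Teal 4.458, Silver 9.979, Blue 9.564.
Rounding to the nearest integer gives Teal 4, Silver 10, Blue 10 — total 24, matching the house size, so no adjustment is needed.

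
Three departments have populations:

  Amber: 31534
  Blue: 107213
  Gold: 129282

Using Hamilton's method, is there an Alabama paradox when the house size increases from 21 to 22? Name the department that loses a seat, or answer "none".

At 21 seats: Amber 3, Blue 8, Gold 10.
At 22 seats: Amber 2, Blue 9, Gold 11.
Amber drops from 3 to 2.

Amber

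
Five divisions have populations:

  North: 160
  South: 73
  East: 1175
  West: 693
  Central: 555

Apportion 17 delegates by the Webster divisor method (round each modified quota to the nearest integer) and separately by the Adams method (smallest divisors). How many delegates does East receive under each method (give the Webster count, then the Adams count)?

Webster: North 1, South 0, East 8, West 4, Central 4.
Adams: North 1, South 1, East 7, West 4, Central 4.
East gets 8 under Webster and 7 under Adams.

8 and 7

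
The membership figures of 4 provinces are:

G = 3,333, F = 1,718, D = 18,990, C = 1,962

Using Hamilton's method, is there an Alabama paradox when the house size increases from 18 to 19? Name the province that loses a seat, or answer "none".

At 18 seats: G 2, F 1, D 13, C 2.
At 19 seats: G 3, F 1, D 14, C 1.
C drops from 2 to 1.

C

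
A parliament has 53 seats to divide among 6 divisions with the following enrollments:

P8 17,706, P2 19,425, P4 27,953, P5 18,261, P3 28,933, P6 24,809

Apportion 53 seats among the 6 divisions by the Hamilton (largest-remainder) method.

P8: 7, P2: 7, P4: 11, P5: 7, P3: 11, P6: 10

Standard divisor: 137087 ÷ 53 ≈ 2586.547.
Standard quotas: P8 6.8454, P2 7.5100, P4 10.8071, P5 7.0600, P3 11.1860, P6 9.5916.
Lower quotas: P8 6, P2 7, P4 10, P5 7, P3 11, P6 9 (sum 50, leaving 3 seats).
Remainders in descending order: P8 0.8454, P4 0.8071, P6 0.5916, P2 0.5100, P3 0.1860, P5 0.0600.
The surplus seats go to P8, P4, P6.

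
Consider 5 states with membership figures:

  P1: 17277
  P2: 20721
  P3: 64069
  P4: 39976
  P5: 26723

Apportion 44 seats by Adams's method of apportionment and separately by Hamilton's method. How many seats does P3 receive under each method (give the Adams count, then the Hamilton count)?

16 and 17

Adams: P1 5, P2 6, P3 16, P4 10, P5 7.
Hamilton: P1 5, P2 5, P3 17, P4 10, P5 7.
P3 gets 16 under Adams and 17 under Hamilton.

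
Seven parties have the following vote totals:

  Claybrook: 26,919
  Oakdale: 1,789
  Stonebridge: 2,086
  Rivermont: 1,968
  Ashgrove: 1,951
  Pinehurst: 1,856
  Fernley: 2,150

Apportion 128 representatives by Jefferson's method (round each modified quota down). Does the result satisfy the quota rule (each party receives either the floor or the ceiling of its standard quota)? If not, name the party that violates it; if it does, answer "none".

Standard quotas: Claybrook 88.991, Oakdale 5.914, Stonebridge 6.896, Rivermont 6.506, Ashgrove 6.450, Pinehurst 6.136, Fernley 7.108.
Jefferson allocation: Claybrook 90, Oakdale 6, Stonebridge 7, Rivermont 6, Ashgrove 6, Pinehurst 6, Fernley 7.
Claybrook has quota 88.991 (lower 88, upper 89) but receives 90 — outside the quota interval.

Claybrook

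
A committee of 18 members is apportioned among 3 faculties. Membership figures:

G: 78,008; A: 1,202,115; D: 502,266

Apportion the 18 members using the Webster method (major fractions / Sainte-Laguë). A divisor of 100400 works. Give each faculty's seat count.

With modified divisor 100400: modified quotas G 0.777, A 11.973, D 5.003.
Rounding to the nearest integer: G 1, A 12, D 5 (total 18).

G: 1, A: 12, D: 5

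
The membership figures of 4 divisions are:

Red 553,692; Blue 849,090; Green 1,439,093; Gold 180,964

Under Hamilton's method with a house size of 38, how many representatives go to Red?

7

Standard divisor: 3022839 ÷ 38 ≈ 79548.395.
Standard quotas: Red 6.9604, Blue 10.6739, Green 18.0908, Gold 2.2749.
Lower quotas: Red 6, Blue 10, Green 18, Gold 2 (sum 36, leaving 2 seats).
Remainders in descending order: Red 0.9604, Blue 0.6739, Gold 0.2749, Green 0.0908.
Largest remainders: Red, Blue receive the extra seats.
Red receives 7.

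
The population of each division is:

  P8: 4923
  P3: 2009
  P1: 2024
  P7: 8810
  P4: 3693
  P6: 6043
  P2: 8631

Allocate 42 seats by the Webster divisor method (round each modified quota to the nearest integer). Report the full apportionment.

Standard divisor 36133/42 ≈ 860.31; standard quotas: P8 5.722, P3 2.335, P1 2.353, P7 10.241, P4 4.293, P6 7.024, P2 10.032.
Rounding to the nearest integer gives 6, 2, 2, 10, 4, 7, 10 = 41 seats, so the divisor must be adjusted.
With modified divisor 830: modified quotas P8 5.931, P3 2.420, P1 2.439, P7 10.614, P4 4.449, P6 7.281, P2 10.399.
Rounding to the nearest integer: P8 6, P3 2, P1 2, P7 11, P4 4, P6 7, P2 10 (total 42).

P8 6; P3 2; P1 2; P7 11; P4 4; P6 7; P2 10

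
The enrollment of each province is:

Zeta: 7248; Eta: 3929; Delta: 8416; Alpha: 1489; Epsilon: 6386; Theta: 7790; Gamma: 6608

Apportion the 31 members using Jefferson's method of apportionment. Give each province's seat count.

Zeta=5, Eta=3, Delta=6, Alpha=1, Epsilon=5, Theta=6, Gamma=5

Standard divisor 41866/31 ≈ 1350.516; standard quotas: Zeta 5.367, Eta 2.909, Delta 6.232, Alpha 1.103, Epsilon 4.729, Theta 5.768, Gamma 4.893.
Rounding down gives 5, 2, 6, 1, 4, 5, 4 = 27 seats, so the divisor must be adjusted.
With modified divisor 1240: modified quotas Zeta 5.845, Eta 3.169, Delta 6.787, Alpha 1.201, Epsilon 5.150, Theta 6.282, Gamma 5.329.
Rounding down: Zeta 5, Eta 3, Delta 6, Alpha 1, Epsilon 5, Theta 6, Gamma 5 (total 31).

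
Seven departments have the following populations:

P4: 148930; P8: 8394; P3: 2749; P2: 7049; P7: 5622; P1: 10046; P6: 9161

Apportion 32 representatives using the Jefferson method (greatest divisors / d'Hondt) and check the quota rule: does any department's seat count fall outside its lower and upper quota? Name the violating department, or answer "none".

Standard quotas: P4 24.828, P8 1.399, P3 0.458, P2 1.175, P7 0.937, P1 1.675, P6 1.527.
Jefferson allocation: P4 27, P8 1, P3 0, P2 1, P7 1, P1 1, P6 1.
P4 has quota 24.828 (lower 24, upper 25) but receives 27 — outside the quota interval.

P4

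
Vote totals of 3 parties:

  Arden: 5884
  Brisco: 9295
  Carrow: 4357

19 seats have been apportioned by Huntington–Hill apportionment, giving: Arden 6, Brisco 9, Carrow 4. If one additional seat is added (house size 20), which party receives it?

Brisco

Priority for the next seat is population ÷ (√(s·(s+1))).
Priorities: Arden 907.921, Brisco 979.779, Carrow 974.255.
Highest priority: Brisco.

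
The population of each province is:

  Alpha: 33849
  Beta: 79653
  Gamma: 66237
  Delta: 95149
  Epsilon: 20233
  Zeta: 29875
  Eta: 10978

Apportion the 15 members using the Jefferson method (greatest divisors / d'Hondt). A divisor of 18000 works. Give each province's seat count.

Alpha 1, Beta 4, Gamma 3, Delta 5, Epsilon 1, Zeta 1, Eta 0

With modified divisor 18000: modified quotas Alpha 1.881, Beta 4.425, Gamma 3.680, Delta 5.286, Epsilon 1.124, Zeta 1.660, Eta 0.610.
Rounding down: Alpha 1, Beta 4, Gamma 3, Delta 5, Epsilon 1, Zeta 1, Eta 0 (total 15).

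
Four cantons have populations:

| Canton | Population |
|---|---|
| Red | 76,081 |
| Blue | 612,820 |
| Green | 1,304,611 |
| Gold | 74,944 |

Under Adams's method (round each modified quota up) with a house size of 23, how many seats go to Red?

1

Standard divisor 2068456/23 ≈ 89932.87; standard quotas: Red 0.846, Blue 6.814, Green 14.506, Gold 0.833.
Rounding up gives 1, 7, 15, 1 = 24 seats, so the divisor must be adjusted.
With modified divisor 96800: modified quotas Red 0.786, Blue 6.331, Green 13.477, Gold 0.774.
Rounding up: Red 1, Blue 7, Green 14, Gold 1 (total 23).
Red receives 1.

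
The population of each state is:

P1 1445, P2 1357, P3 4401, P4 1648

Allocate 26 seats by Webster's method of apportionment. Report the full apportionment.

P1 4, P2 4, P3 13, P4 5

Standard divisor 8851/26 ≈ 340.423; standard quotas: P1 4.245, P2 3.986, P3 12.928, P4 4.841.
Rounding to the nearest integer gives P1 4, P2 4, P3 13, P4 5 — total 26, matching the house size, so no adjustment is needed.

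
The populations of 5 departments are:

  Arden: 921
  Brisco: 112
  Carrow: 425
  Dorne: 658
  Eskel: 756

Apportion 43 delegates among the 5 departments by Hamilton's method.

Total 2872; standard divisor 2872/43 ≈ 66.791.
Standard quotas: Arden 13.789, Brisco 1.677, Carrow 6.363, Dorne 9.852, Eskel 11.319.
Lower quotas: Arden 13, Brisco 1, Carrow 6, Dorne 9, Eskel 11 (sum 40, leaving 3 seats).
Remainders in descending order: Dorne 0.852, Arden 0.789, Brisco 0.677, Carrow 0.363, Eskel 0.319.
The surplus seats go to Dorne, Arden, Brisco.

Arden: 14; Brisco: 2; Carrow: 6; Dorne: 10; Eskel: 11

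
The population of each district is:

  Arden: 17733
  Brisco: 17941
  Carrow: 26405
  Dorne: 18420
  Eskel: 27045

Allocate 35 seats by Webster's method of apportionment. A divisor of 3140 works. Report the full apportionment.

With modified divisor 3140: modified quotas Arden 5.647, Brisco 5.714, Carrow 8.409, Dorne 5.866, Eskel 8.613.
Rounding to the nearest integer: Arden 6, Brisco 6, Carrow 8, Dorne 6, Eskel 9 (total 35).

Arden 6, Brisco 6, Carrow 8, Dorne 6, Eskel 9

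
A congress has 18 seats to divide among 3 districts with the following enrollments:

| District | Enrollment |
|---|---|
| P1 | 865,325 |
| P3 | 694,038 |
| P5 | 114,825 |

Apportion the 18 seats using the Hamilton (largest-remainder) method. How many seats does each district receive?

Standard divisor: 1674188 ÷ 18 ≈ 93010.444.
Standard quotas: P1 9.3035, P3 7.4619, P5 1.2345.
Lower quotas: P1 9, P3 7, P5 1 (sum 17, leaving 1 seat).
Remainders in descending order: P3 0.4619, P1 0.3035, P5 0.2345.
Largest remainder: P3 receives the extra seat.

P1 9; P3 8; P5 1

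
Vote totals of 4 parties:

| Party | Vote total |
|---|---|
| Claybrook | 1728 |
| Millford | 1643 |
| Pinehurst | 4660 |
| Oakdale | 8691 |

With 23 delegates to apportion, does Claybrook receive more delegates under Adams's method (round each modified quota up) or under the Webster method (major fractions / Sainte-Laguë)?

Adams

Adams: Claybrook 3, Millford 3, Pinehurst 6, Oakdale 11.
Webster: Claybrook 2, Millford 2, Pinehurst 7, Oakdale 12.
Claybrook gets 3 under Adams and 2 under Webster.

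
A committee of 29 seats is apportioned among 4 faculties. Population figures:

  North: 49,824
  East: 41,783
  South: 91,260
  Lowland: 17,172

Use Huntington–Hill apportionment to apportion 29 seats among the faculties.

With divisor 6888: modified quotas North 7.233, East 6.066, South 13.249, Lowland 2.493.
Geometric-mean thresholds: North √(7·8)=7.483, East √(6·7)=6.481, South √(13·14)=13.491, Lowland √(2·3)=2.449.
Each quota rounded against its threshold gives North 7, East 6, South 13, Lowland 3 (total 29).

North: 7, East: 6, South: 13, Lowland: 3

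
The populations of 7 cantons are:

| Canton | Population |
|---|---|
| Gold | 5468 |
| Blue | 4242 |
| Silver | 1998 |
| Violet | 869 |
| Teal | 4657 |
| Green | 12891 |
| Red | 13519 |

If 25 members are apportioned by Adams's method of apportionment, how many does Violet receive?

Standard divisor 43644/25 ≈ 1745.76; standard quotas: Gold 3.132, Blue 2.430, Silver 1.144, Violet 0.498, Teal 2.668, Green 7.384, Red 7.744.
Rounding up gives 4, 3, 2, 1, 3, 8, 8 = 29 seats, so the divisor must be adjusted.
With modified divisor 2100: modified quotas Gold 2.604, Blue 2.020, Silver 0.951, Violet 0.414, Teal 2.218, Green 6.139, Red 6.438.
Rounding up: Gold 3, Blue 3, Silver 1, Violet 1, Teal 3, Green 7, Red 7 (total 25).
Violet receives 1.

1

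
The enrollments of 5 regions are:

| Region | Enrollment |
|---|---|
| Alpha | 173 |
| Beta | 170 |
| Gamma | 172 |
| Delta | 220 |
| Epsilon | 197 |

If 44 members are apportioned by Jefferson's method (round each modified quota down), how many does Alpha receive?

8

Standard divisor 932/44 ≈ 21.182; standard quotas: Alpha 8.167, Beta 8.026, Gamma 8.120, Delta 10.386, Epsilon 9.300.
Rounding down gives 8, 8, 8, 10, 9 = 43 seats, so the divisor must be adjusted.
With modified divisor 19.9: modified quotas Alpha 8.693, Beta 8.543, Gamma 8.643, Delta 11.055, Epsilon 9.899.
Rounding down: Alpha 8, Beta 8, Gamma 8, Delta 11, Epsilon 9 (total 44).
Alpha receives 8.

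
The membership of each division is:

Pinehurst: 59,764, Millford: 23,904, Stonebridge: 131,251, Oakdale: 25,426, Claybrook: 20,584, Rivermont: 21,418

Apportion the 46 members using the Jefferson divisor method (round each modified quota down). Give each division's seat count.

Pinehurst: 10; Millford: 4; Stonebridge: 22; Oakdale: 4; Claybrook: 3; Rivermont: 3

Standard divisor 282347/46 ≈ 6137.978; standard quotas: Pinehurst 9.737, Millford 3.894, Stonebridge 21.383, Oakdale 4.142, Claybrook 3.354, Rivermont 3.489.
Rounding down gives 9, 3, 21, 4, 3, 3 = 43 seats, so the divisor must be adjusted.
With modified divisor 5800: modified quotas Pinehurst 10.304, Millford 4.121, Stonebridge 22.629, Oakdale 4.384, Claybrook 3.549, Rivermont 3.693.
Rounding down: Pinehurst 10, Millford 4, Stonebridge 22, Oakdale 4, Claybrook 3, Rivermont 3 (total 46).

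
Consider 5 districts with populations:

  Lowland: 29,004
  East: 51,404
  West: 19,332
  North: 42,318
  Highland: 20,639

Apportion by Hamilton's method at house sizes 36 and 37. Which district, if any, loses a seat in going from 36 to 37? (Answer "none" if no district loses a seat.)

Lowland

At 36 seats: Lowland 7, East 11, West 4, North 9, Highland 5.
At 37 seats: Lowland 6, East 12, West 4, North 10, Highland 5.
Lowland drops from 7 to 6.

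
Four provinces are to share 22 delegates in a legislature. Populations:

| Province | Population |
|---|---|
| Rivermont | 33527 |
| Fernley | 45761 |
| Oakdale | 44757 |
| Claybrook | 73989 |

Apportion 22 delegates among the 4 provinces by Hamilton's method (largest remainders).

Total 198034; standard divisor 198034/22 ≈ 9001.545.
Standard quotas: Rivermont 3.7246, Fernley 5.0837, Oakdale 4.9721, Claybrook 8.2196.
Lower quotas: Rivermont 3, Fernley 5, Oakdale 4, Claybrook 8 (sum 20, leaving 2 seats).
Remainders in descending order: Oakdale 0.9721, Rivermont 0.7246, Claybrook 0.2196, Fernley 0.0837.
The surplus seats go to Oakdale, Rivermont.

Rivermont=4; Fernley=5; Oakdale=5; Claybrook=8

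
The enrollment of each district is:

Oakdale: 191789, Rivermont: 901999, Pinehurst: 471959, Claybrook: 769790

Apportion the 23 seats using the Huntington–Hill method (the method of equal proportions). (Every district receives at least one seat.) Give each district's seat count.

Oakdale 2, Rivermont 9, Pinehurst 5, Claybrook 7

With divisor 104200: modified quotas Oakdale 1.841, Rivermont 8.656, Pinehurst 4.529, Claybrook 7.388.
Geometric-mean thresholds: Oakdale √(1·2)=1.414, Rivermont √(8·9)=8.485, Pinehurst √(4·5)=4.472, Claybrook √(7·8)=7.483.
Each quota rounded against its threshold gives Oakdale 2, Rivermont 9, Pinehurst 5, Claybrook 7 (total 23).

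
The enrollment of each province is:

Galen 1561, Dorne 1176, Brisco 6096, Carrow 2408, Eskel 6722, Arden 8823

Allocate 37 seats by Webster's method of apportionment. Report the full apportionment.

Standard divisor 26786/37 ≈ 723.946; standard quotas: Galen 2.156, Dorne 1.624, Brisco 8.421, Carrow 3.326, Eskel 9.285, Arden 12.187.
Rounding to the nearest integer gives 2, 2, 8, 3, 9, 12 = 36 seats, so the divisor must be adjusted.
With modified divisor 710: modified quotas Galen 2.199, Dorne 1.656, Brisco 8.586, Carrow 3.392, Eskel 9.468, Arden 12.427.
Rounding to the nearest integer: Galen 2, Dorne 2, Brisco 9, Carrow 3, Eskel 9, Arden 12 (total 37).

Galen 2, Dorne 2, Brisco 9, Carrow 3, Eskel 9, Arden 12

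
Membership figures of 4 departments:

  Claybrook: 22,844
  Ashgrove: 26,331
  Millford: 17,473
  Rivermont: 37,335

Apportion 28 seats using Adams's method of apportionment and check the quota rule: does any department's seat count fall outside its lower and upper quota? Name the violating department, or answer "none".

Standard quotas: Claybrook 6.151, Ashgrove 7.090, Millford 4.705, Rivermont 10.053.
Adams allocation: Claybrook 6, Ashgrove 7, Millford 5, Rivermont 10.
Every allocation lies between the lower and upper quota.

none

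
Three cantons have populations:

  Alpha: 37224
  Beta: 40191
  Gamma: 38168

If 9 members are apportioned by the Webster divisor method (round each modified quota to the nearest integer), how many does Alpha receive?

Standard divisor 115583/9 ≈ 12842.556; standard quotas: Alpha 2.898, Beta 3.130, Gamma 2.972.
Rounding to the nearest integer gives Alpha 3, Beta 3, Gamma 3 — total 9, matching the house size, so no adjustment is needed.
Alpha receives 3.

3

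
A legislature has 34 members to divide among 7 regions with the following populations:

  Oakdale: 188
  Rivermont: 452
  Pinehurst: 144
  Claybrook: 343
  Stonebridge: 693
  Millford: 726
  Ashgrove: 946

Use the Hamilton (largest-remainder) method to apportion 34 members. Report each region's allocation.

Oakdale 2, Rivermont 4, Pinehurst 2, Claybrook 3, Stonebridge 7, Millford 7, Ashgrove 9

Total 3492; standard divisor 3492/34 ≈ 102.706.
Standard quotas: Oakdale 1.830, Rivermont 4.401, Pinehurst 1.402, Claybrook 3.340, Stonebridge 6.747, Millford 7.069, Ashgrove 9.211.
Lower quotas: Oakdale 1, Rivermont 4, Pinehurst 1, Claybrook 3, Stonebridge 6, Millford 7, Ashgrove 9 (sum 31, leaving 3 seats).
Remainders in descending order: Oakdale 0.830, Stonebridge 0.747, Pinehurst 0.402, Rivermont 0.401, Claybrook 0.340, Ashgrove 0.211, Millford 0.069.
The surplus seats go to Oakdale, Stonebridge, Pinehurst.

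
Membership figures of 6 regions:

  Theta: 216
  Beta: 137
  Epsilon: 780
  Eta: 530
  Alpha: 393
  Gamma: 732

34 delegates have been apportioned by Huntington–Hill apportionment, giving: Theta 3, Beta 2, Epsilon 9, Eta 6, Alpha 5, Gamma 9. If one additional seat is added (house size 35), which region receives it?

Epsilon

Priority for the next seat is population ÷ (√(s·(s+1))).
Priorities: Theta 62.354, Beta 55.930, Epsilon 82.219, Eta 81.781, Alpha 71.752, Gamma 77.160.
Highest priority: Epsilon.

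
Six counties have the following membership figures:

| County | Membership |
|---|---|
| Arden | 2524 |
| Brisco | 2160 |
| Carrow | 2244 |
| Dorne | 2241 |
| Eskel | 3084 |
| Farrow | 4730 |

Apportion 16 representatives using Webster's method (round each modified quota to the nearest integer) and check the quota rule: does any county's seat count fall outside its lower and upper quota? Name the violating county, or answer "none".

none

Standard quotas: Arden 2.378, Brisco 2.035, Carrow 2.114, Dorne 2.111, Eskel 2.905, Farrow 4.456.
Webster allocation: Arden 2, Brisco 2, Carrow 2, Dorne 2, Eskel 3, Farrow 5.
Every allocation lies between the lower and upper quota.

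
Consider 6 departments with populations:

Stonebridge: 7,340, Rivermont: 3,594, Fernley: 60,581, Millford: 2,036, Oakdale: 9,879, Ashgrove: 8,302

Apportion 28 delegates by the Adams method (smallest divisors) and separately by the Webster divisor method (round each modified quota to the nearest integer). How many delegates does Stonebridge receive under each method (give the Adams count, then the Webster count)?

Adams: Stonebridge 3, Rivermont 1, Fernley 17, Millford 1, Oakdale 3, Ashgrove 3.
Webster: Stonebridge 2, Rivermont 1, Fernley 18, Millford 1, Oakdale 3, Ashgrove 3.
Stonebridge gets 3 under Adams and 2 under Webster.

3 and 2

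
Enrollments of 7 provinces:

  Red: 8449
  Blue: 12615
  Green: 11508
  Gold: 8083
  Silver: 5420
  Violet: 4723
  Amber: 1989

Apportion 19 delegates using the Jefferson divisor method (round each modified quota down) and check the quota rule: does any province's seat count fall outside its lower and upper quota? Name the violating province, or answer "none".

Standard quotas: Red 3.041, Blue 4.541, Green 4.142, Gold 2.909, Silver 1.951, Violet 1.700, Amber 0.716.
Jefferson allocation: Red 3, Blue 5, Green 4, Gold 3, Silver 2, Violet 2, Amber 0.
Every allocation lies between the lower and upper quota.

none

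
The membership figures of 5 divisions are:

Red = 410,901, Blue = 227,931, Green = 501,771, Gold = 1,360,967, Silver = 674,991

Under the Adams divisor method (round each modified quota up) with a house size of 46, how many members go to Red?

Standard divisor 3176561/46 ≈ 69055.674; standard quotas: Red 5.950, Blue 3.301, Green 7.266, Gold 19.708, Silver 9.775.
Rounding up gives 6, 4, 8, 20, 10 = 48 seats, so the divisor must be adjusted.
With modified divisor 73300: modified quotas Red 5.606, Blue 3.110, Green 6.845, Gold 18.567, Silver 9.209.
Rounding up: Red 6, Blue 4, Green 7, Gold 19, Silver 10 (total 46).
Red receives 6.

6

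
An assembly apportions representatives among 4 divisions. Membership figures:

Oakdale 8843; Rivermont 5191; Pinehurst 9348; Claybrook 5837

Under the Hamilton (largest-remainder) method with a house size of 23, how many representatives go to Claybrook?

5

Total 29219; standard divisor 29219/23 ≈ 1270.391.
Standard quotas: Oakdale 6.9608, Rivermont 4.0861, Pinehurst 7.3584, Claybrook 4.5946.
Lower quotas: Oakdale 6, Rivermont 4, Pinehurst 7, Claybrook 4 (sum 21, leaving 2 seats).
Remainders in descending order: Oakdale 0.9608, Claybrook 0.5946, Pinehurst 0.3584, Rivermont 0.0861.
The surplus seats go to Oakdale, Claybrook.
Claybrook receives 5.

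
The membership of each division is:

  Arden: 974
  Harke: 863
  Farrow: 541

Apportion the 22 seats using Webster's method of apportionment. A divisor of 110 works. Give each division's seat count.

Arden 9; Harke 8; Farrow 5

With modified divisor 110: modified quotas Arden 8.855, Harke 7.845, Farrow 4.918.
Rounding to the nearest integer: Arden 9, Harke 8, Farrow 5 (total 22).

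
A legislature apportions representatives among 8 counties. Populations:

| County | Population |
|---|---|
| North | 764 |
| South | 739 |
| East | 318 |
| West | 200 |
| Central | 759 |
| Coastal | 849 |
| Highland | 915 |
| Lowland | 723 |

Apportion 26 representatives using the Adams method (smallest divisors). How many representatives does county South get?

4

Standard divisor 5267/26 ≈ 202.577; standard quotas: North 3.771, South 3.648, East 1.570, West 0.987, Central 3.747, Coastal 4.191, Highland 4.517, Lowland 3.569.
Rounding up gives 4, 4, 2, 1, 4, 5, 5, 4 = 29 seats, so the divisor must be adjusted.
With modified divisor 244: modified quotas North 3.131, South 3.029, East 1.303, West 0.820, Central 3.111, Coastal 3.480, Highland 3.750, Lowland 2.963.
Rounding up: North 4, South 4, East 2, West 1, Central 4, Coastal 4, Highland 4, Lowland 3 (total 26).
South receives 4.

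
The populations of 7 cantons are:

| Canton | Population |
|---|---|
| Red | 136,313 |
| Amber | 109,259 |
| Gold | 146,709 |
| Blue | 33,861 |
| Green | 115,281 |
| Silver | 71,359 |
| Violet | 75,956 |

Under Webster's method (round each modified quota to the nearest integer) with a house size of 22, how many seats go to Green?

Standard divisor 688738/22 ≈ 31306.273; standard quotas: Red 4.354, Amber 3.490, Gold 4.686, Blue 1.082, Green 3.682, Silver 2.279, Violet 2.426.
Rounding to the nearest integer gives 4, 3, 5, 1, 4, 2, 2 = 21 seats, so the divisor must be adjusted.
With modified divisor 30800: modified quotas Red 4.426, Amber 3.547, Gold 4.763, Blue 1.099, Green 3.743, Silver 2.317, Violet 2.466.
Rounding to the nearest integer: Red 4, Amber 4, Gold 5, Blue 1, Green 4, Silver 2, Violet 2 (total 22).
Green receives 4.

4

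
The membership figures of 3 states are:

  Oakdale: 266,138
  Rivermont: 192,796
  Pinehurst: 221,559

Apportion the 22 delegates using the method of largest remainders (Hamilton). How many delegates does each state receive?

Oakdale 9, Rivermont 6, Pinehurst 7

Total 680493; standard divisor 680493/22 ≈ 30931.5.
Standard quotas: Oakdale 8.6041, Rivermont 6.2330, Pinehurst 7.1629.
Lower quotas: Oakdale 8, Rivermont 6, Pinehurst 7 (sum 21, leaving 1 seat).
Remainders in descending order: Oakdale 0.6041, Rivermont 0.2330, Pinehurst 0.1629.
Largest remainder: Oakdale receives the extra seat.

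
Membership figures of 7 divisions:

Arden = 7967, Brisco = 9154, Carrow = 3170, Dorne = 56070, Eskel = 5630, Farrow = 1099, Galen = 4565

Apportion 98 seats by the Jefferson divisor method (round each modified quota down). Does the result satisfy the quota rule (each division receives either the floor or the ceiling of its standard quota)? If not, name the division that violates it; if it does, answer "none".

Dorne

Standard quotas: Arden 8.907, Brisco 10.234, Carrow 3.544, Dorne 62.687, Eskel 6.294, Farrow 1.229, Galen 5.104.
Jefferson allocation: Arden 9, Brisco 10, Carrow 3, Dorne 64, Eskel 6, Farrow 1, Galen 5.
Dorne has quota 62.687 (lower 62, upper 63) but receives 64 — outside the quota interval.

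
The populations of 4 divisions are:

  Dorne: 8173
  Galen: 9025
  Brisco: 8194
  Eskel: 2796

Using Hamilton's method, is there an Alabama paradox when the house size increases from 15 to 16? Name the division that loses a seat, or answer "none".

At 15 seats: Dorne 4, Galen 5, Brisco 4, Eskel 2.
At 16 seats: Dorne 5, Galen 5, Brisco 5, Eskel 1.
Eskel drops from 2 to 1.

Eskel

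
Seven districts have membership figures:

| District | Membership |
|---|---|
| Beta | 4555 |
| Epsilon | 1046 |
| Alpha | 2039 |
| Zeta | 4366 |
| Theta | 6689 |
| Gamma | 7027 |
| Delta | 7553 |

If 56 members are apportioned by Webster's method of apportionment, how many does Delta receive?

13

Standard divisor 33275/56 ≈ 594.196; standard quotas: Beta 7.666, Epsilon 1.760, Alpha 3.432, Zeta 7.348, Theta 11.257, Gamma 11.826, Delta 12.711.
Rounding to the nearest integer gives Beta 8, Epsilon 2, Alpha 3, Zeta 7, Theta 11, Gamma 12, Delta 13 — total 56, matching the house size, so no adjustment is needed.
Delta receives 13.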